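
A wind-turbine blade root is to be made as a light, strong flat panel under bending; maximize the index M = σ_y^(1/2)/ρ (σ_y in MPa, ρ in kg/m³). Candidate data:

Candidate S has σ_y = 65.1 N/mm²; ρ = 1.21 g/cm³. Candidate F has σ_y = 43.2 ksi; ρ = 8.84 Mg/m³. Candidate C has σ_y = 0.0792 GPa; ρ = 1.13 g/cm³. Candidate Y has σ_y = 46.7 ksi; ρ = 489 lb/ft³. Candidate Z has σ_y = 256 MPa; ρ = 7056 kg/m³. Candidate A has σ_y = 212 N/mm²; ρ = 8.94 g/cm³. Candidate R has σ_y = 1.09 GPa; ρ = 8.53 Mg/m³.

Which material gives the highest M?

candidate C

Normalizing units and computing the index:
  candidate S: σ_y = 65.10 MPa, ρ = 1210 kg/m³
  candidate F: σ_y = 297.9 MPa, ρ = 8840 kg/m³
  candidate C: σ_y = 79.20 MPa, ρ = 1130 kg/m³
  candidate Y: σ_y = 322.0 MPa, ρ = 7833 kg/m³
  candidate Z: σ_y = 256.0 MPa, ρ = 7056 kg/m³
  candidate A: σ_y = 212.0 MPa, ρ = 8940 kg/m³
  candidate R: σ_y = 1090 MPa, ρ = 8530 kg/m³
  candidate C: M = 7.88×10⁻³
  candidate S: M = 6.67×10⁻³
  candidate R: M = 3.87×10⁻³
  candidate Y: M = 2.29×10⁻³
  candidate Z: M = 2.27×10⁻³
  candidate F: M = 1.95×10⁻³
  candidate A: M = 1.63×10⁻³
The maximum is for candidate C.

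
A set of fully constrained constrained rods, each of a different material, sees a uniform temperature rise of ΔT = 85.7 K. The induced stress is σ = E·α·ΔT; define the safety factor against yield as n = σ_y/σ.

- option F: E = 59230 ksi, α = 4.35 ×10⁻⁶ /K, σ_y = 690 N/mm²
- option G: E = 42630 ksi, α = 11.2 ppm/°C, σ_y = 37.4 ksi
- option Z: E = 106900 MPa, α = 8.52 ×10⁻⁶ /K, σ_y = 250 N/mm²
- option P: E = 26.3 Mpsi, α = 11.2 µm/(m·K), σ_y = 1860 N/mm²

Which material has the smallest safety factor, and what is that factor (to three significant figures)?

option G, n = 0.914

With everything in SI (GPa, ×10⁻⁶/K, MPa):
  option F: E = 408.4, α = 4.35, σ_y = 690.0 → σ = 152 MPa, n = 4.53
  option G: E = 293.9, α = 11.2, σ_y = 257.9 → σ = 282 MPa, n = 0.914
  option Z: E = 106.9, α = 8.52, σ_y = 250.0 → σ = 78.1 MPa, n = 3.20
  option P: E = 181.3, α = 11.2, σ_y = 1860 → σ = 174 MPa, n = 10.7
Smallest n: option G with n = 0.914.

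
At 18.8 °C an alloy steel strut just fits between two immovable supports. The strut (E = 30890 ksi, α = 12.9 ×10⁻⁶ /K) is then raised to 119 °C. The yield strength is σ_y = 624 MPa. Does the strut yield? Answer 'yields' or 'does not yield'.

E = 30890 ksi = 213.0 GPa.
ΔT = 100.2 K. Constrained thermal stress σ = E·α·ΔT = 213.0×10³ MPa × 12.9×10⁻⁶ × 100.2 = 275 MPa (compressive).
Compare to σ_y = 624 MPa: σ < σ_y, so it does not yield.

does not yield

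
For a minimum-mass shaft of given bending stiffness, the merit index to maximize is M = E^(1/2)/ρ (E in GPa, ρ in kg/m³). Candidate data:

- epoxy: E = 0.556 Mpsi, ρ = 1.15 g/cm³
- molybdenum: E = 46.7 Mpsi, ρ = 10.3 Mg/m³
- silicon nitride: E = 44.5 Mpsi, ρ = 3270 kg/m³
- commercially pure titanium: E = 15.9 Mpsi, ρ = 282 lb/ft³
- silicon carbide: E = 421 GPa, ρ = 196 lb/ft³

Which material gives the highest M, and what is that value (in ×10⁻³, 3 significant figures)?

silicon carbide, M = 6.54×10⁻³

Putting every candidate on a common basis:
  epoxy: E = 3.833 GPa, ρ = 1150 kg/m³
  molybdenum: E = 322.0 GPa, ρ = 10300 kg/m³
  silicon nitride: E = 306.8 GPa, ρ = 3270 kg/m³
  commercially pure titanium: E = 109.6 GPa, ρ = 4517 kg/m³
  silicon carbide: E = 421.0 GPa, ρ = 3140 kg/m³
  silicon carbide: M = 6.54×10⁻³
  silicon nitride: M = 5.36×10⁻³
  commercially pure titanium: M = 2.32×10⁻³
  molybdenum: M = 1.74×10⁻³
  epoxy: M = 1.70×10⁻³
The maximum is for silicon carbide.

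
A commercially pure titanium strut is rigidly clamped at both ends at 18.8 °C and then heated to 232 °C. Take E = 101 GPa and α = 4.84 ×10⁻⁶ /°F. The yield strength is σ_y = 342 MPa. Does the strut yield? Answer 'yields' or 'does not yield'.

does not yield

α = 4.84×10⁻⁶/°F × 9/5 = 8.71×10⁻⁶/K.
ΔT = 213.2 K. Constrained thermal stress σ = E·α·ΔT = 101.0×10³ MPa × 8.71×10⁻⁶ × 213.2 = 188 MPa (compressive).
Compare to σ_y = 342 MPa: σ < σ_y, so it does not yield.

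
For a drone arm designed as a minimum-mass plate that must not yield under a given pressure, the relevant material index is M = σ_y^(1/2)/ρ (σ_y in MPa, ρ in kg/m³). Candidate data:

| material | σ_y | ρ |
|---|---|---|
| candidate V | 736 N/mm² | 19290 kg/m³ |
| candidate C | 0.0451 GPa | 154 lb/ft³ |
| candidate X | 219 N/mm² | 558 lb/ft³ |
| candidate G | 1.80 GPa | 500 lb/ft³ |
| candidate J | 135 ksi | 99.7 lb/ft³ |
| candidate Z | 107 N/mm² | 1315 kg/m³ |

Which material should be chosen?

candidate J

Convert each candidate to consistent units, then evaluate M:
  candidate V: σ_y = 736.0 MPa, ρ = 19290 kg/m³
  candidate C: σ_y = 45.10 MPa, ρ = 2467 kg/m³
  candidate X: σ_y = 219.0 MPa, ρ = 8938 kg/m³
  candidate G: σ_y = 1800 MPa, ρ = 8009 kg/m³
  candidate J: σ_y = 930.8 MPa, ρ = 1597 kg/m³
  candidate Z: σ_y = 107.0 MPa, ρ = 1315 kg/m³
  candidate J: M = 19.1×10⁻³
  candidate Z: M = 7.87×10⁻³
  candidate G: M = 5.30×10⁻³
  candidate C: M = 2.72×10⁻³
  candidate X: M = 1.66×10⁻³
  candidate V: M = 1.41×10⁻³
Candidate J ranks first.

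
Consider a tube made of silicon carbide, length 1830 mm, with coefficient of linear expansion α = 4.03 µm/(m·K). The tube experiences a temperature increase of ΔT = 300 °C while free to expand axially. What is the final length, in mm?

ΔL = α·L₀·ΔT = 4.03×10⁻⁶ × 1830 mm × 300.0 K = 2.21 mm.
L = L₀ + ΔL = 1830 + 2.21 = 1832.2 mm.

1832.2 mm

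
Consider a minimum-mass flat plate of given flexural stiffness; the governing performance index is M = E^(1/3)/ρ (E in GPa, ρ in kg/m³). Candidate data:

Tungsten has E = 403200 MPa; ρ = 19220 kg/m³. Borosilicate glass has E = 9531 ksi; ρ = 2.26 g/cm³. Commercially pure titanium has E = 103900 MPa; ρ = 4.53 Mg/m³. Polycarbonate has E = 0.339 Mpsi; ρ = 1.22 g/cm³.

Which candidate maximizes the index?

borosilicate glass

After converting to SI:
  tungsten: E = 403.2 GPa, ρ = 19220 kg/m³
  borosilicate glass: E = 65.71 GPa, ρ = 2260 kg/m³
  commercially pure titanium: E = 103.9 GPa, ρ = 4530 kg/m³
  polycarbonate: E = 2.337 GPa, ρ = 1220 kg/m³
  borosilicate glass: M = 1.79×10⁻³
  polycarbonate: M = 1.09×10⁻³
  commercially pure titanium: M = 1.04×10⁻³
  tungsten: M = 0.384×10⁻³
Highest index: borosilicate glass.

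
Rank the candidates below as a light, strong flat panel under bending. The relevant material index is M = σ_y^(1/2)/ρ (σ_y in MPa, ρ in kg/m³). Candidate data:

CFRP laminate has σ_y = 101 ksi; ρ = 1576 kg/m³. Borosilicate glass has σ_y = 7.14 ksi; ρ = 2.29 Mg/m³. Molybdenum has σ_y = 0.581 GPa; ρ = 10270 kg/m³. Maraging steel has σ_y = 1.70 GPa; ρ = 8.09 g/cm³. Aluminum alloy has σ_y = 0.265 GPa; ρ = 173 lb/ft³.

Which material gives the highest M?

Putting every candidate on a common basis:
  CFRP laminate: σ_y = 696.4 MPa, ρ = 1576 kg/m³
  borosilicate glass: σ_y = 49.23 MPa, ρ = 2290 kg/m³
  molybdenum: σ_y = 581.0 MPa, ρ = 10270 kg/m³
  maraging steel: σ_y = 1700 MPa, ρ = 8090 kg/m³
  aluminum alloy: σ_y = 265.0 MPa, ρ = 2771 kg/m³
  CFRP laminate: M = 16.7×10⁻³
  aluminum alloy: M = 5.87×10⁻³
  maraging steel: M = 5.10×10⁻³
  borosilicate glass: M = 3.06×10⁻³
  molybdenum: M = 2.35×10⁻³
The maximum is for CFRP laminate.

CFRP laminate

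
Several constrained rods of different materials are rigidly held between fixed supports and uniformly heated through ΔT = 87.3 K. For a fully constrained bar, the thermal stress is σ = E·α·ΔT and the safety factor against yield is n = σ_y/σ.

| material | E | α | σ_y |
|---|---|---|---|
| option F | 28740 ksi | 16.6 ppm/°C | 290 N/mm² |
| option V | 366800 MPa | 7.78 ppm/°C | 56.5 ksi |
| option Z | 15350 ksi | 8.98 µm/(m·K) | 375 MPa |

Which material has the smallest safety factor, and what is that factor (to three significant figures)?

option F, n = 1.01

Converting E to GPa, α to ×10⁻⁶/K, σ_y to MPa, then σ and n for each:
  option F: E = 198.2, α = 16.6, σ_y = 290.0 → σ = 287 MPa, n = 1.01
  option V: E = 366.8, α = 7.78, σ_y = 389.6 → σ = 249 MPa, n = 1.56
  option Z: E = 105.8, α = 8.98, σ_y = 375.0 → σ = 83.0 MPa, n = 4.52
Smallest n: option F with n = 1.01.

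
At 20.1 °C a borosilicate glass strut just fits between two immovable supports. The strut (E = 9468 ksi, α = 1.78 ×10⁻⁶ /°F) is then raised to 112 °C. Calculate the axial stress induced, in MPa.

E = 9468 ksi = 65.28 GPa.
α = 1.78×10⁻⁶/°F × 9/5 = 3.20×10⁻⁶/K.
ΔT = 91.90 K. Constrained thermal stress σ = E·α·ΔT = 65.28×10³ MPa × 3.20×10⁻⁶ × 91.90 = 19.2 MPa (compressive).

19.2 MPa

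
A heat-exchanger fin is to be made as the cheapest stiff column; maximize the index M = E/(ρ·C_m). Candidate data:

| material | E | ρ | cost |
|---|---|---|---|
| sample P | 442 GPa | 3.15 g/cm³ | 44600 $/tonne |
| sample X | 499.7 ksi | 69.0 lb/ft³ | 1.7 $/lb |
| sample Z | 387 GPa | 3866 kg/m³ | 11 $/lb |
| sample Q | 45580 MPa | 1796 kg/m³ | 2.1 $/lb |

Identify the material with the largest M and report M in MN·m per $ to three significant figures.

In SI units:
  sample P: E = 442.0 GPa, ρ = 3150 kg/m³, cost = 44.60 $/kg
  sample X: E = 3.445 GPa, ρ = 1105 kg/m³, cost = 3.748 $/kg
  sample Z: E = 387.0 GPa, ρ = 3866 kg/m³, cost = 24.25 $/kg
  sample Q: E = 45.58 GPa, ρ = 1796 kg/m³, cost = 4.630 $/kg
  sample Q: M = 5.48 MN·m per $
  sample Z: M = 4.13 MN·m per $
  sample P: M = 3.15 MN·m per $
  sample X: M = 0.832 MN·m per $
Highest index: sample Q.

sample Q, M = 5.48 MN·m per $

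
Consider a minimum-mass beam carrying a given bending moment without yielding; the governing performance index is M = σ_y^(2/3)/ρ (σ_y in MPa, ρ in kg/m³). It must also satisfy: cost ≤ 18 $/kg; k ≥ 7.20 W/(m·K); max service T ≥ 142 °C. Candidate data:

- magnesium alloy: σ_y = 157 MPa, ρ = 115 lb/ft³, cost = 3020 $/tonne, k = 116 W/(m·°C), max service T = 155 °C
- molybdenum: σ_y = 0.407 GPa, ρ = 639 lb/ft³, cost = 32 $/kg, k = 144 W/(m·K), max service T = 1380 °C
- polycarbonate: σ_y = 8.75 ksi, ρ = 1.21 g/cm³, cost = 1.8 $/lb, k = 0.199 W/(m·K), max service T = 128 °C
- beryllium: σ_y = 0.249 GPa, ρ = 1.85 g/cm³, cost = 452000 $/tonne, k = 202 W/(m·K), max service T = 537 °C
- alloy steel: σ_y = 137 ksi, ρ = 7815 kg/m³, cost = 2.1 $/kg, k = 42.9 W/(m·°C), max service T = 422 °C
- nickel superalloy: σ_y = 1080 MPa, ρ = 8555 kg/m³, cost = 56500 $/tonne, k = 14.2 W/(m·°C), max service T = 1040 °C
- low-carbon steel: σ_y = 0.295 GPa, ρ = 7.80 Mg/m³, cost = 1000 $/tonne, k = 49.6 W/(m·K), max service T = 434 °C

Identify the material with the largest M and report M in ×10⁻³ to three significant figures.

Screen on constraints: cost ≤ 18 $/kg; k ≥ 7.20 W/(m·K); max service T ≥ 142 °C. Survivors: magnesium alloy, alloy steel, low-carbon steel.
Normalizing units and computing the index:
  magnesium alloy: σ_y = 157.0 MPa, ρ = 1842 kg/m³
  alloy steel: σ_y = 944.6 MPa, ρ = 7815 kg/m³
  low-carbon steel: σ_y = 295.0 MPa, ρ = 7800 kg/m³
  magnesium alloy: M = 15.8×10⁻³
  alloy steel: M = 12.3×10⁻³
  low-carbon steel: M = 5.68×10⁻³
Magnesium alloy ranks first.

magnesium alloy, M = 15.8×10⁻³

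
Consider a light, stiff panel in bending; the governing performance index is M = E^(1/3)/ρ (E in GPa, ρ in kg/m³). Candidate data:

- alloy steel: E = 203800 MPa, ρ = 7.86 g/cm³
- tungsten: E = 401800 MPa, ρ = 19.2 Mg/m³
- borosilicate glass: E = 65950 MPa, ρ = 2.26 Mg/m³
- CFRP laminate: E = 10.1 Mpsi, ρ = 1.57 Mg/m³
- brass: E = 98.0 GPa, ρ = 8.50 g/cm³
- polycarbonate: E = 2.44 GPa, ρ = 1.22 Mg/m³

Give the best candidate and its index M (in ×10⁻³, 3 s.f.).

Normalizing units and computing the index:
  alloy steel: E = 203.8 GPa, ρ = 7860 kg/m³
  tungsten: E = 401.8 GPa, ρ = 19200 kg/m³
  borosilicate glass: E = 65.95 GPa, ρ = 2260 kg/m³
  CFRP laminate: E = 69.64 GPa, ρ = 1570 kg/m³
  brass: E = 98.00 GPa, ρ = 8500 kg/m³
  polycarbonate: E = 2.440 GPa, ρ = 1220 kg/m³
  CFRP laminate: M = 2.62×10⁻³
  borosilicate glass: M = 1.79×10⁻³
  polycarbonate: M = 1.10×10⁻³
  alloy steel: M = 0.749×10⁻³
  brass: M = 0.542×10⁻³
  tungsten: M = 0.384×10⁻³
Highest index: CFRP laminate.

CFRP laminate, M = 2.62×10⁻³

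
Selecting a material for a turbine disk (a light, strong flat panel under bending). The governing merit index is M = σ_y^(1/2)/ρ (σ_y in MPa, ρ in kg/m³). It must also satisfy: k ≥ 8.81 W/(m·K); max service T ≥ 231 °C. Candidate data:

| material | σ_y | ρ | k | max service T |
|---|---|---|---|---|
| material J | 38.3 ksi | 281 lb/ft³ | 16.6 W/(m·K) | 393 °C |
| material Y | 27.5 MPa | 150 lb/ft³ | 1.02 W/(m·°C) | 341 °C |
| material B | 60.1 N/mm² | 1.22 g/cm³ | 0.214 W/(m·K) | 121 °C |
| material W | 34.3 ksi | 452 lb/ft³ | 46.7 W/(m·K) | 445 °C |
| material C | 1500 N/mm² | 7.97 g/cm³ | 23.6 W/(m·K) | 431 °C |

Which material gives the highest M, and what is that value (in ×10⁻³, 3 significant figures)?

Screen on constraints: k ≥ 8.81 W/(m·K); max service T ≥ 231 °C. Survivors: material J, material W, material C.
Convert each candidate to consistent units, then evaluate M:
  material J: σ_y = 264.1 MPa, ρ = 4501 kg/m³
  material W: σ_y = 236.5 MPa, ρ = 7240 kg/m³
  material C: σ_y = 1500 MPa, ρ = 7970 kg/m³
  material C: M = 4.86×10⁻³
  material J: M = 3.61×10⁻³
  material W: M = 2.12×10⁻³
Highest index: material C.

material C, M = 4.86×10⁻³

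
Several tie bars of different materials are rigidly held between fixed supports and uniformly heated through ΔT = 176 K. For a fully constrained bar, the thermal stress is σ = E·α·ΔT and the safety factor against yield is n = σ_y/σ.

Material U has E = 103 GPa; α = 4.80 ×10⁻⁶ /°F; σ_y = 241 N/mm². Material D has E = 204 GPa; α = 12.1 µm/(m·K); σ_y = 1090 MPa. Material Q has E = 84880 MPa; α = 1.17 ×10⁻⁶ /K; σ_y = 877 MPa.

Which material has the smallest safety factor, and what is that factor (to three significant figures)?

In consistent units (E in GPa, α in ×10⁻⁶/K, σ_y in MPa):
  material U: E = 103.0, α = 8.64, σ_y = 241.0 → σ = 157 MPa, n = 1.54
  material D: E = 204.0, α = 12.1, σ_y = 1090 → σ = 434 MPa, n = 2.51
  material Q: E = 84.88, α = 1.17, σ_y = 877.0 → σ = 17.5 MPa, n = 50.2
Material U has the lowest safety factor, n = 1.54.

material U, n = 1.54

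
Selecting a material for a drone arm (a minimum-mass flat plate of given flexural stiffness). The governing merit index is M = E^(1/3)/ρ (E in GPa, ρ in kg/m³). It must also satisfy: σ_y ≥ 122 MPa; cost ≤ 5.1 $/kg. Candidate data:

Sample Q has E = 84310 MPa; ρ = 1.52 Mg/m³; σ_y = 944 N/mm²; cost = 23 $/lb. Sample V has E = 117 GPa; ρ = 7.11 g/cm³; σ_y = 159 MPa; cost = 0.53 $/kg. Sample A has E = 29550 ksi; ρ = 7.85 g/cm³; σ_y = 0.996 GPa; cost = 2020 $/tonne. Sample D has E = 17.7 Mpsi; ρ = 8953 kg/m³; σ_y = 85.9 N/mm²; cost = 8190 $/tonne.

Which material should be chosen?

Screen on constraints: σ_y ≥ 122 MPa; cost ≤ 5.1 $/kg. Survivors: sample V, sample A.
In SI units:
  sample V: E = 117.0 GPa, ρ = 7110 kg/m³
  sample A: E = 203.7 GPa, ρ = 7850 kg/m³
  sample A: M = 0.750×10⁻³
  sample V: M = 0.688×10⁻³
Sample A has the largest M.

sample A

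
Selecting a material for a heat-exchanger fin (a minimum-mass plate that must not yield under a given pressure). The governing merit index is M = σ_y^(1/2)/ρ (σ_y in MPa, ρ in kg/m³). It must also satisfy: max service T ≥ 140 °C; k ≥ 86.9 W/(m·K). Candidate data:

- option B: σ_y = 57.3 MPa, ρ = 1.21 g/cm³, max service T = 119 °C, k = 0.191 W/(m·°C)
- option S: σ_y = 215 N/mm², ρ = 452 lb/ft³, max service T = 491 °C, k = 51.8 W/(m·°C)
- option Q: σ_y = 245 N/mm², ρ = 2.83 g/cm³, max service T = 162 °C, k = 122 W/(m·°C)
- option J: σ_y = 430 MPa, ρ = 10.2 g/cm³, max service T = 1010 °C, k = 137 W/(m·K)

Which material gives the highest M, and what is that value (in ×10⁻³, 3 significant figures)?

Screen on constraints: max service T ≥ 140 °C; k ≥ 86.9 W/(m·K). Survivors: option Q, option J.
In SI units:
  option Q: σ_y = 245.0 MPa, ρ = 2830 kg/m³
  option J: σ_y = 430.0 MPa, ρ = 10200 kg/m³
  option Q: M = 5.53×10⁻³
  option J: M = 2.03×10⁻³
Option Q has the largest M.

option Q, M = 5.53×10⁻³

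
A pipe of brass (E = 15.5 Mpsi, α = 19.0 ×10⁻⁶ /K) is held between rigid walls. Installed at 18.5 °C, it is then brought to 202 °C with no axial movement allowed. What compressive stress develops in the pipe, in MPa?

E = 15.5 Mpsi = 106.9 GPa.
ΔT = 183.5 K. Constrained thermal stress σ = E·α·ΔT = 106.9×10³ MPa × 19.0×10⁻⁶ × 183.5 = 373 MPa (compressive).

373 MPa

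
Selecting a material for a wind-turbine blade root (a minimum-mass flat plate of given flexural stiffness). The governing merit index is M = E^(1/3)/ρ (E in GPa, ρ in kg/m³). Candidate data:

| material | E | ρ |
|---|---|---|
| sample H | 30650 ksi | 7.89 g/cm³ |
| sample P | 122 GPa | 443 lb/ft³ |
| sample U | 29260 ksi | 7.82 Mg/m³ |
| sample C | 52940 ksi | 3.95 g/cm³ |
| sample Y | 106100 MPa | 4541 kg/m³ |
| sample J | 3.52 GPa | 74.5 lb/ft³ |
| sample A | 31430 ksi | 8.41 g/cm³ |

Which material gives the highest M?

After converting to SI:
  sample H: E = 211.3 GPa, ρ = 7890 kg/m³
  sample P: E = 122.0 GPa, ρ = 7096 kg/m³
  sample U: E = 201.7 GPa, ρ = 7820 kg/m³
  sample C: E = 365.0 GPa, ρ = 3950 kg/m³
  sample Y: E = 106.1 GPa, ρ = 4541 kg/m³
  sample J: E = 3.520 GPa, ρ = 1193 kg/m³
  sample A: E = 216.7 GPa, ρ = 8410 kg/m³
  sample C: M = 1.81×10⁻³
  sample J: M = 1.27×10⁻³
  sample Y: M = 1.04×10⁻³
  sample H: M = 0.755×10⁻³
  sample U: M = 0.750×10⁻³
  sample A: M = 0.714×10⁻³
  sample P: M = 0.699×10⁻³
Sample C has the largest M.

sample C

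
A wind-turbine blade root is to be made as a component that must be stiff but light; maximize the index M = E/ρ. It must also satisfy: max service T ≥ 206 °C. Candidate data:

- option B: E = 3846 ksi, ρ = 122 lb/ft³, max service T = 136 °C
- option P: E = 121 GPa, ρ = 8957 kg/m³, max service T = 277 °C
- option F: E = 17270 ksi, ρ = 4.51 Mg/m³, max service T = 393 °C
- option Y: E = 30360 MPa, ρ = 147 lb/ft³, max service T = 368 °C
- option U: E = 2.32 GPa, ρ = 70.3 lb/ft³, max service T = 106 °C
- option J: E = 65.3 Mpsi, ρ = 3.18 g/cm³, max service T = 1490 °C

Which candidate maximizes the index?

Screen on constraints: max service T ≥ 206 °C. Survivors: option P, option F, option Y, option J.
Convert each candidate to consistent units, then evaluate M:
  option P: E = 121.0 GPa, ρ = 8957 kg/m³
  option F: E = 119.1 GPa, ρ = 4510 kg/m³
  option Y: E = 30.36 GPa, ρ = 2355 kg/m³
  option J: E = 450.2 GPa, ρ = 3180 kg/m³
  option J: M = 142 MN·m/kg
  option F: M = 26.4 MN·m/kg
  option P: M = 13.5 MN·m/kg
  option Y: M = 12.9 MN·m/kg
The maximum is for option J.

option J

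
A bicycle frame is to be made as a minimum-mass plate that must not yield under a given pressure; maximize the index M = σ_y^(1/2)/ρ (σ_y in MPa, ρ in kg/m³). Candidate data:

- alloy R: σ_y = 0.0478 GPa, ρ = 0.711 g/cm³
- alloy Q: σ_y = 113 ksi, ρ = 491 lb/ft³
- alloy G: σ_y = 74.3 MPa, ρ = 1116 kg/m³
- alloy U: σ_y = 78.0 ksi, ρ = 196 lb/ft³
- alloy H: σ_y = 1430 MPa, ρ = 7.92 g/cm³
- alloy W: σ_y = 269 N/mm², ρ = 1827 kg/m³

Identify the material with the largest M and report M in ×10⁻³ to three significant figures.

alloy R, M = 9.72×10⁻³

In SI units:
  alloy R: σ_y = 47.80 MPa, ρ = 711.0 kg/m³
  alloy Q: σ_y = 779.1 MPa, ρ = 7865 kg/m³
  alloy G: σ_y = 74.30 MPa, ρ = 1116 kg/m³
  alloy U: σ_y = 537.8 MPa, ρ = 3140 kg/m³
  alloy H: σ_y = 1430 MPa, ρ = 7920 kg/m³
  alloy W: σ_y = 269.0 MPa, ρ = 1827 kg/m³
  alloy R: M = 9.72×10⁻³
  alloy W: M = 8.98×10⁻³
  alloy G: M = 7.72×10⁻³
  alloy U: M = 7.39×10⁻³
  alloy H: M = 4.77×10⁻³
  alloy Q: M = 3.55×10⁻³
Alloy R ranks first.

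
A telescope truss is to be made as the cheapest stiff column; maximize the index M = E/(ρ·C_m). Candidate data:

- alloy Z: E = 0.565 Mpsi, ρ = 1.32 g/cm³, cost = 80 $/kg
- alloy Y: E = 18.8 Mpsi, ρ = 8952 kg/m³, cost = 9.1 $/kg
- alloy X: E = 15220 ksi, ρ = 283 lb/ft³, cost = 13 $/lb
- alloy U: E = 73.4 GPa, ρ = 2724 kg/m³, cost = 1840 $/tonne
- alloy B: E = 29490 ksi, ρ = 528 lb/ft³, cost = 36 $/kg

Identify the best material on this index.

Convert each candidate to consistent units, then evaluate M:
  alloy Z: E = 3.896 GPa, ρ = 1320 kg/m³, cost = 80.00 $/kg
  alloy Y: E = 129.6 GPa, ρ = 8952 kg/m³, cost = 9.100 $/kg
  alloy X: E = 104.9 GPa, ρ = 4533 kg/m³, cost = 28.66 $/kg
  alloy U: E = 73.40 GPa, ρ = 2724 kg/m³, cost = 1.840 $/kg
  alloy B: E = 203.3 GPa, ρ = 8458 kg/m³, cost = 36.00 $/kg
  alloy U: M = 14.6 MN·m per $
  alloy Y: M = 1.59 MN·m per $
  alloy X: M = 0.808 MN·m per $
  alloy B: M = 0.668 MN·m per $
  alloy Z: M = 0.0369 MN·m per $
The maximum is for alloy U.

alloy U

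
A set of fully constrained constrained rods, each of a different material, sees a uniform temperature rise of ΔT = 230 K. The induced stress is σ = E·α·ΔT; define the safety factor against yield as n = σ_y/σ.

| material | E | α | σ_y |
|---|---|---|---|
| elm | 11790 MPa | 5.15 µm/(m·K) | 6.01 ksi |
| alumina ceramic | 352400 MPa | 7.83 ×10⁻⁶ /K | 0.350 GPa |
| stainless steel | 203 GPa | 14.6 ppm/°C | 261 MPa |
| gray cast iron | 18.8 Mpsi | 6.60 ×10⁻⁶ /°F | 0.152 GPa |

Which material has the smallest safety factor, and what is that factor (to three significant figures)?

stainless steel, n = 0.383

In consistent units (E in GPa, α in ×10⁻⁶/K, σ_y in MPa):
  elm: E = 11.79, α = 5.15, σ_y = 41.44 → σ = 14.0 MPa, n = 2.97
  alumina ceramic: E = 352.4, α = 7.83, σ_y = 350.0 → σ = 635 MPa, n = 0.551
  stainless steel: E = 203.0, α = 14.6, σ_y = 261.0 → σ = 682 MPa, n = 0.383
  gray cast iron: E = 129.6, α = 11.9, σ_y = 152.0 → σ = 354 MPa, n = 0.429
Smallest n: stainless steel with n = 0.383.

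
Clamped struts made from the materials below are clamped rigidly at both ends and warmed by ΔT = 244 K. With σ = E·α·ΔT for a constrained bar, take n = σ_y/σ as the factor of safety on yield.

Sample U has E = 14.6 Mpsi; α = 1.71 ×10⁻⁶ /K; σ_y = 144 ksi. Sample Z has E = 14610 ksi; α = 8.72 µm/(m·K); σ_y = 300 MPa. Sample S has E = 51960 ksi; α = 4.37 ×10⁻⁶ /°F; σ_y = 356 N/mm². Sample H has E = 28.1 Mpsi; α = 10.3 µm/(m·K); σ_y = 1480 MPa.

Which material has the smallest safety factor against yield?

sample S

With everything in SI (GPa, ×10⁻⁶/K, MPa):
  sample U: E = 100.7, α = 1.71, σ_y = 992.8 → σ = 42.0 MPa, n = 23.6
  sample Z: E = 100.7, α = 8.72, σ_y = 300.0 → σ = 214 MPa, n = 1.40
  sample S: E = 358.3, α = 7.87, σ_y = 356.0 → σ = 688 MPa, n = 0.518
  sample H: E = 193.7, α = 10.3, σ_y = 1480 → σ = 487 MPa, n = 3.04
The minimum is sample S at n = 0.518.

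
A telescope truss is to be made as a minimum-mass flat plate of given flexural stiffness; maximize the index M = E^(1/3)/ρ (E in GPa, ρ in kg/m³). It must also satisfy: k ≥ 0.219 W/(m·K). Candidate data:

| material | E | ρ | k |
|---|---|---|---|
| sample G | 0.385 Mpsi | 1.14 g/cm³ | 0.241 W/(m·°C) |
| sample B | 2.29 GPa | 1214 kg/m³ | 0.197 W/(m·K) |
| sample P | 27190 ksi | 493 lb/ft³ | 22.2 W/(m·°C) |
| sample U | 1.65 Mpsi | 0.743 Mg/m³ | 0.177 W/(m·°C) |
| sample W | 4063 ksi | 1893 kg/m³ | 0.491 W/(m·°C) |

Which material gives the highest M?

sample W

Screen on constraints: k ≥ 0.219 W/(m·K). Survivors: sample G, sample P, sample W.
In SI units:
  sample G: E = 2.654 GPa, ρ = 1140 kg/m³
  sample P: E = 187.5 GPa, ρ = 7897 kg/m³
  sample W: E = 28.01 GPa, ρ = 1893 kg/m³
  sample W: M = 1.60×10⁻³
  sample G: M = 1.21×10⁻³
  sample P: M = 0.725×10⁻³
Sample W has the largest M.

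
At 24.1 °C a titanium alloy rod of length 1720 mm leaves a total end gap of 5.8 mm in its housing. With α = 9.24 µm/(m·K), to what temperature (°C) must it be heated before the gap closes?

389 °C

α·L₀·ΔT = 5.8 mm ⇒ ΔT = 5.8 / (9.24×10⁻⁶ × 1720.0) = 364.9 K.
T = 24.1 + 364.9 = 389.0 °C.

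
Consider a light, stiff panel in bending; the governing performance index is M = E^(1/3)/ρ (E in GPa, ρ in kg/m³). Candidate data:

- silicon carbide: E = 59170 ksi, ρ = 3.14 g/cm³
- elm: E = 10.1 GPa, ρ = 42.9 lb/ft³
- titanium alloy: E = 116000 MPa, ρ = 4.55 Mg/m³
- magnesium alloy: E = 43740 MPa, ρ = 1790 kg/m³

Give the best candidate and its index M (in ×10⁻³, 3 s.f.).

After converting to SI:
  silicon carbide: E = 408.0 GPa, ρ = 3140 kg/m³
  elm: E = 10.10 GPa, ρ = 687.2 kg/m³
  titanium alloy: E = 116.0 GPa, ρ = 4550 kg/m³
  magnesium alloy: E = 43.74 GPa, ρ = 1790 kg/m³
  elm: M = 3.15×10⁻³
  silicon carbide: M = 2.36×10⁻³
  magnesium alloy: M = 1.97×10⁻³
  titanium alloy: M = 1.07×10⁻³
Elm ranks first.

elm, M = 3.15×10⁻³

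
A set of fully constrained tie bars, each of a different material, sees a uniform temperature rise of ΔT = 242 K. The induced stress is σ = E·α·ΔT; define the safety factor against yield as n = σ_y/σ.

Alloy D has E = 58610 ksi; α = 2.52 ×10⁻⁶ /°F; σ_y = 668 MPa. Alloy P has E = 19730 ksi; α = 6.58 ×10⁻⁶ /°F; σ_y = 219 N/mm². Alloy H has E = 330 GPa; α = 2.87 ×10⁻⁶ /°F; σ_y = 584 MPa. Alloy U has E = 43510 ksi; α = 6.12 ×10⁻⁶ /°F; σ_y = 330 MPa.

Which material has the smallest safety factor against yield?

alloy U

Converting E to GPa, α to ×10⁻⁶/K, σ_y to MPa, then σ and n for each:
  alloy D: E = 404.1, α = 4.54, σ_y = 668.0 → σ = 444 MPa, n = 1.51
  alloy P: E = 136.0, α = 11.8, σ_y = 219.0 → σ = 390 MPa, n = 0.562
  alloy H: E = 330.0, α = 5.17, σ_y = 584.0 → σ = 413 MPa, n = 1.42
  alloy U: E = 300.0, α = 11.0, σ_y = 330.0 → σ = 800 MPa, n = 0.413
The minimum is alloy U at n = 0.413.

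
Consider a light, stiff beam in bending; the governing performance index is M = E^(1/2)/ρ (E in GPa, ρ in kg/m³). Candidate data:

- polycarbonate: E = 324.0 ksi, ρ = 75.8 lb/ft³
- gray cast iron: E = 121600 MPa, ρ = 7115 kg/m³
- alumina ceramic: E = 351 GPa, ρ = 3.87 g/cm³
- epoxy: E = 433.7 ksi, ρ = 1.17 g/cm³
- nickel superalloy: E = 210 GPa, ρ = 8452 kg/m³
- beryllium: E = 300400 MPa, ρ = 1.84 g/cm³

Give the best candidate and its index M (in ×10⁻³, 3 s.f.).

After converting to SI:
  polycarbonate: E = 2.234 GPa, ρ = 1214 kg/m³
  gray cast iron: E = 121.6 GPa, ρ = 7115 kg/m³
  alumina ceramic: E = 351.0 GPa, ρ = 3870 kg/m³
  epoxy: E = 2.990 GPa, ρ = 1170 kg/m³
  nickel superalloy: E = 210.0 GPa, ρ = 8452 kg/m³
  beryllium: E = 300.4 GPa, ρ = 1840 kg/m³
  beryllium: M = 9.42×10⁻³
  alumina ceramic: M = 4.84×10⁻³
  nickel superalloy: M = 1.71×10⁻³
  gray cast iron: M = 1.55×10⁻³
  epoxy: M = 1.48×10⁻³
  polycarbonate: M = 1.23×10⁻³
Highest index: beryllium.

beryllium, M = 9.42×10⁻³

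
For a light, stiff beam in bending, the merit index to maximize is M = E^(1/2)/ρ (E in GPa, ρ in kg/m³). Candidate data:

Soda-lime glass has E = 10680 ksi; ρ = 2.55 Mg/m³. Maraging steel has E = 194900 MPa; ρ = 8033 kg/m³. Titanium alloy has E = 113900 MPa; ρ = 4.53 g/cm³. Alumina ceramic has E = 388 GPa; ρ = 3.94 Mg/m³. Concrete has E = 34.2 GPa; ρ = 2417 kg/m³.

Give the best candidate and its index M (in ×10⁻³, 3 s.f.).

In SI units:
  soda-lime glass: E = 73.64 GPa, ρ = 2550 kg/m³
  maraging steel: E = 194.9 GPa, ρ = 8033 kg/m³
  titanium alloy: E = 113.9 GPa, ρ = 4530 kg/m³
  alumina ceramic: E = 388.0 GPa, ρ = 3940 kg/m³
  concrete: E = 34.20 GPa, ρ = 2417 kg/m³
  alumina ceramic: M = 5.00×10⁻³
  soda-lime glass: M = 3.37×10⁻³
  concrete: M = 2.42×10⁻³
  titanium alloy: M = 2.36×10⁻³
  maraging steel: M = 1.74×10⁻³
Highest index: alumina ceramic.

alumina ceramic, M = 5.00×10⁻³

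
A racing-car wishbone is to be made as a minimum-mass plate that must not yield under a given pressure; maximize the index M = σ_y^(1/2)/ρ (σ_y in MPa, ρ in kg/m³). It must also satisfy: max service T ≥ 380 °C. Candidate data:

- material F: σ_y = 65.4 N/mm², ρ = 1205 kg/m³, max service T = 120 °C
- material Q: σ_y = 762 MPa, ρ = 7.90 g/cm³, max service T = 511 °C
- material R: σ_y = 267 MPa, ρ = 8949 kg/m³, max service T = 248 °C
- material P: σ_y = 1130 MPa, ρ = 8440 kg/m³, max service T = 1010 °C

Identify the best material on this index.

material P

Screen on constraints: max service T ≥ 380 °C. Survivors: material Q, material P.
Convert each candidate to consistent units, then evaluate M:
  material Q: σ_y = 762.0 MPa, ρ = 7900 kg/m³
  material P: σ_y = 1130 MPa, ρ = 8440 kg/m³
  material P: M = 3.98×10⁻³
  material Q: M = 3.49×10⁻³
Highest index: material P.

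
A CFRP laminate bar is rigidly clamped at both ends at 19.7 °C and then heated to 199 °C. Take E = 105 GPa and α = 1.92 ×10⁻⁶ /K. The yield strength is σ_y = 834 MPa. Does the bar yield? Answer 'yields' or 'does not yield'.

ΔT = 179.3 K. Constrained thermal stress σ = E·α·ΔT = 105.0×10³ MPa × 1.92×10⁻⁶ × 179.3 = 36.1 MPa (compressive).
Compare to σ_y = 834 MPa: σ < σ_y, so it does not yield.

does not yield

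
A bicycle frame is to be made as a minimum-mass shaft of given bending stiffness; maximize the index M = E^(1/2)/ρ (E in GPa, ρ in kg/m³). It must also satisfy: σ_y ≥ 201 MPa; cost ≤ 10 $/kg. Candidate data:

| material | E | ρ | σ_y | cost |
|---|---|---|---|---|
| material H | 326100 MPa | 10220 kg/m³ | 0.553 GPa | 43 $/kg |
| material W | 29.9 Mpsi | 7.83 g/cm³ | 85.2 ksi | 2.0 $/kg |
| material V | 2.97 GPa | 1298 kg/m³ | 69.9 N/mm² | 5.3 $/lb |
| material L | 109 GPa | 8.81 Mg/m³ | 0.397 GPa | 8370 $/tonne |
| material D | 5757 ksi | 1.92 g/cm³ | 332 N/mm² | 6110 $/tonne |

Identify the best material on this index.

material D

Screen on constraints: σ_y ≥ 201 MPa; cost ≤ 10 $/kg. Survivors: material W, material L, material D.
After converting to SI:
  material W: E = 206.2 GPa, ρ = 7830 kg/m³
  material L: E = 109.0 GPa, ρ = 8810 kg/m³
  material D: E = 39.69 GPa, ρ = 1920 kg/m³
  material D: M = 3.28×10⁻³
  material W: M = 1.83×10⁻³
  material L: M = 1.19×10⁻³
The maximum is for material D.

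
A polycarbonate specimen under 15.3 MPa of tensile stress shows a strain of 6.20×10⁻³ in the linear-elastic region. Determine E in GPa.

2.47 GPa

E = σ/ε = 15.3 MPa / 6.20×10⁻³ = 2468 MPa = 2.47 GPa.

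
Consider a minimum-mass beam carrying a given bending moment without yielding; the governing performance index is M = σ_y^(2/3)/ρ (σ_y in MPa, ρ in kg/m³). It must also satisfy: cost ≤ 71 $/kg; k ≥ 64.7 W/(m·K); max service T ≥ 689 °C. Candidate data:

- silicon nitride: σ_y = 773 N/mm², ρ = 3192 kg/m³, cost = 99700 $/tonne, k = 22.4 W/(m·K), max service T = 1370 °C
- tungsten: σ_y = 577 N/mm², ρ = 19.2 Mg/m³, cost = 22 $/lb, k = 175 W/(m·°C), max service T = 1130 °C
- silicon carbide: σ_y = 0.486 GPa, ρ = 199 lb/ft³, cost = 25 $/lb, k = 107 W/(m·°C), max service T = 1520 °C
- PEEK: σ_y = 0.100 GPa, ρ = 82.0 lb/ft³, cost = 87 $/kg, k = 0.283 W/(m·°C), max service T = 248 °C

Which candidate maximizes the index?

silicon carbide

Screen on constraints: cost ≤ 71 $/kg; k ≥ 64.7 W/(m·K); max service T ≥ 689 °C. Survivors: tungsten, silicon carbide.
Normalizing units and computing the index:
  tungsten: σ_y = 577.0 MPa, ρ = 19200 kg/m³
  silicon carbide: σ_y = 486.0 MPa, ρ = 3188 kg/m³
  silicon carbide: M = 19.4×10⁻³
  tungsten: M = 3.61×10⁻³
Silicon carbide ranks first.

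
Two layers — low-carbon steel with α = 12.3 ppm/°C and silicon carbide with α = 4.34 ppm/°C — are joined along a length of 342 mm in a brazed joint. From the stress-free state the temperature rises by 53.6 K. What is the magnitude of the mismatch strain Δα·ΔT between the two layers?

4.27×10⁻⁴

Δα = |12.3 − 4.34|×10⁻⁶/K = 7.96×10⁻⁶/K.
Mismatch strain = Δα·ΔT = 7.96×10⁻⁶ × 53.6 = 4.27×10⁻⁴.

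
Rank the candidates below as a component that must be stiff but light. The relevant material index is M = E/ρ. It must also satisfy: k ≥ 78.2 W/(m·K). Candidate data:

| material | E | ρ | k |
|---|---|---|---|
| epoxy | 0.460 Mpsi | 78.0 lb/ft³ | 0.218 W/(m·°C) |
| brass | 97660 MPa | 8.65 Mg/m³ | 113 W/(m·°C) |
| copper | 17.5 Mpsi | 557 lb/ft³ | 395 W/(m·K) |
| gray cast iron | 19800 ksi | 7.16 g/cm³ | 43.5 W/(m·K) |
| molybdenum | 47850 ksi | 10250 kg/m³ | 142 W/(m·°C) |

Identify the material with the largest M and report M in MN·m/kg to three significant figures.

molybdenum, M = 32.2 MN·m/kg

Screen on constraints: k ≥ 78.2 W/(m·K). Survivors: brass, copper, molybdenum.
Normalizing units and computing the index:
  brass: E = 97.66 GPa, ρ = 8650 kg/m³
  copper: E = 120.7 GPa, ρ = 8922 kg/m³
  molybdenum: E = 329.9 GPa, ρ = 10250 kg/m³
  molybdenum: M = 32.2 MN·m/kg
  copper: M = 13.5 MN·m/kg
  brass: M = 11.3 MN·m/kg
Molybdenum has the largest M.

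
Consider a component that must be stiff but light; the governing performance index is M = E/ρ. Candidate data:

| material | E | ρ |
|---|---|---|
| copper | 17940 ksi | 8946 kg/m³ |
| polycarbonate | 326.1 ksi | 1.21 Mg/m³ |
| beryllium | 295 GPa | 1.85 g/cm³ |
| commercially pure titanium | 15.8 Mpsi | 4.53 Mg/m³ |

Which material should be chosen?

After converting to SI:
  copper: E = 123.7 GPa, ρ = 8946 kg/m³
  polycarbonate: E = 2.248 GPa, ρ = 1210 kg/m³
  beryllium: E = 295.0 GPa, ρ = 1850 kg/m³
  commercially pure titanium: E = 108.9 GPa, ρ = 4530 kg/m³
  beryllium: M = 159 MN·m/kg
  commercially pure titanium: M = 24.0 MN·m/kg
  copper: M = 13.8 MN·m/kg
  polycarbonate: M = 1.86 MN·m/kg
Beryllium has the largest M.

beryllium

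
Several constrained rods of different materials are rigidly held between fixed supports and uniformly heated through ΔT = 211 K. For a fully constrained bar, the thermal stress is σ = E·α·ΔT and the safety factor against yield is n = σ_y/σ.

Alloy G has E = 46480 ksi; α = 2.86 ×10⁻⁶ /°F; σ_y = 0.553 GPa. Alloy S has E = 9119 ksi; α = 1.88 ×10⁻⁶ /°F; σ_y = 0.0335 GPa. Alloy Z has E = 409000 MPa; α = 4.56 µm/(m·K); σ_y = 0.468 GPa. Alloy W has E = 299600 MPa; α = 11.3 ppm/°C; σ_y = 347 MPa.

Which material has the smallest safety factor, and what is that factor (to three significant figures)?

With everything in SI (GPa, ×10⁻⁶/K, MPa):
  alloy G: E = 320.5, α = 5.15, σ_y = 553.0 → σ = 348 MPa, n = 1.59
  alloy S: E = 62.87, α = 3.38, σ_y = 33.50 → σ = 44.9 MPa, n = 0.746
  alloy Z: E = 409.0, α = 4.56, σ_y = 468.0 → σ = 394 MPa, n = 1.19
  alloy W: E = 299.6, α = 11.3, σ_y = 347.0 → σ = 714 MPa, n = 0.486
Alloy W has the lowest safety factor, n = 0.486.

alloy W, n = 0.486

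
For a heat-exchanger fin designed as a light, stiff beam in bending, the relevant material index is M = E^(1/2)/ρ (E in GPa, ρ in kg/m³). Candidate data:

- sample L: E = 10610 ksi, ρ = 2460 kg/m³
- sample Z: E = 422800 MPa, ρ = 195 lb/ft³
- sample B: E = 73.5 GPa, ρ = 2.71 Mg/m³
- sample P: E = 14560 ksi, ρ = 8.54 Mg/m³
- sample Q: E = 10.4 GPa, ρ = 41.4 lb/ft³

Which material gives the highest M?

In SI units:
  sample L: E = 73.15 GPa, ρ = 2460 kg/m³
  sample Z: E = 422.8 GPa, ρ = 3124 kg/m³
  sample B: E = 73.50 GPa, ρ = 2710 kg/m³
  sample P: E = 100.4 GPa, ρ = 8540 kg/m³
  sample Q: E = 10.40 GPa, ρ = 663.2 kg/m³
  sample Z: M = 6.58×10⁻³
  sample Q: M = 4.86×10⁻³
  sample L: M = 3.48×10⁻³
  sample B: M = 3.16×10⁻³
  sample P: M = 1.17×10⁻³
Sample Z ranks first.

sample Z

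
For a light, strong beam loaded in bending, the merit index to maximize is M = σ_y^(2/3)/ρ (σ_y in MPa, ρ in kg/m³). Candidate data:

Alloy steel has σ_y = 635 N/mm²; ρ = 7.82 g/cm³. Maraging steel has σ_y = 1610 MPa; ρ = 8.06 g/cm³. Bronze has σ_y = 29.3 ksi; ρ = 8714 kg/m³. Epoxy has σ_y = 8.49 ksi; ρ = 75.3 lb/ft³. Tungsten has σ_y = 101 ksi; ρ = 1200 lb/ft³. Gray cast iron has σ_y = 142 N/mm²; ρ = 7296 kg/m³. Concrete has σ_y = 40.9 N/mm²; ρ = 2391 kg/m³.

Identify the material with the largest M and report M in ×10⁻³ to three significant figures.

maraging steel, M = 17.0×10⁻³

In SI units:
  alloy steel: σ_y = 635.0 MPa, ρ = 7820 kg/m³
  maraging steel: σ_y = 1610 MPa, ρ = 8060 kg/m³
  bronze: σ_y = 202.0 MPa, ρ = 8714 kg/m³
  epoxy: σ_y = 58.54 MPa, ρ = 1206 kg/m³
  tungsten: σ_y = 696.4 MPa, ρ = 19220 kg/m³
  gray cast iron: σ_y = 142.0 MPa, ρ = 7296 kg/m³
  concrete: σ_y = 40.90 MPa, ρ = 2391 kg/m³
  maraging steel: M = 17.0×10⁻³
  epoxy: M = 12.5×10⁻³
  alloy steel: M = 9.45×10⁻³
  concrete: M = 4.96×10⁻³
  tungsten: M = 4.09×10⁻³
  bronze: M = 3.95×10⁻³
  gray cast iron: M = 3.73×10⁻³
The maximum is for maraging steel.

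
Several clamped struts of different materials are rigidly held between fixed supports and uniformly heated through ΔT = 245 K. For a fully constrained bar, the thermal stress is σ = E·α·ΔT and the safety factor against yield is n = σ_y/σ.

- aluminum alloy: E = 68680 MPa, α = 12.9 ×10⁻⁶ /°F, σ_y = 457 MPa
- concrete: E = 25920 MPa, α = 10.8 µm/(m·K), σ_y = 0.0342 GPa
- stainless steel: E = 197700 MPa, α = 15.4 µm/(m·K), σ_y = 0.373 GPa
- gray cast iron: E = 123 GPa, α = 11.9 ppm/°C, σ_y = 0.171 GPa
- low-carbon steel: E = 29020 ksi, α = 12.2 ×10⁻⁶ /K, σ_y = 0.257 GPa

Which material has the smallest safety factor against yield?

With everything in SI (GPa, ×10⁻⁶/K, MPa):
  aluminum alloy: E = 68.68, α = 23.2, σ_y = 457.0 → σ = 391 MPa, n = 1.17
  concrete: E = 25.92, α = 10.8, σ_y = 34.20 → σ = 68.6 MPa, n = 0.499
  stainless steel: E = 197.7, α = 15.4, σ_y = 373.0 → σ = 746 MPa, n = 0.500
  gray cast iron: E = 123.0, α = 11.9, σ_y = 171.0 → σ = 359 MPa, n = 0.477
  low-carbon steel: E = 200.1, α = 12.2, σ_y = 257.0 → σ = 598 MPa, n = 0.430
Smallest n: low-carbon steel with n = 0.430.

low-carbon steel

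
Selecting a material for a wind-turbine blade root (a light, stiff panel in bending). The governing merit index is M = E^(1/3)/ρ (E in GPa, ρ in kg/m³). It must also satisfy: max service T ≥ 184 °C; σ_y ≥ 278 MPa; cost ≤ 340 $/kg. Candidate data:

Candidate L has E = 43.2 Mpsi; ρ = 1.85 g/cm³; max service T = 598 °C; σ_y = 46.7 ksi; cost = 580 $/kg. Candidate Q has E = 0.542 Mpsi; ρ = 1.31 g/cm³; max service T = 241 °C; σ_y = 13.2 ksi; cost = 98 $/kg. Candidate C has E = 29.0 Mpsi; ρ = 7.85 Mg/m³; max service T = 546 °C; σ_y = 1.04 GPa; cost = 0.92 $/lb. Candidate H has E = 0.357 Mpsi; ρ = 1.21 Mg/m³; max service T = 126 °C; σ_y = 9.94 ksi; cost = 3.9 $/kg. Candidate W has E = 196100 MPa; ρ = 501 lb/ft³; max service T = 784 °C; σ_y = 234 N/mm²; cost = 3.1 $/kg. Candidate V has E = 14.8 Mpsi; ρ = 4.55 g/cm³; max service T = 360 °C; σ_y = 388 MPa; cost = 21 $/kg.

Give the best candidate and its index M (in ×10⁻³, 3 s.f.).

candidate V, M = 1.03×10⁻³

Screen on constraints: max service T ≥ 184 °C; σ_y ≥ 278 MPa; cost ≤ 340 $/kg. Survivors: candidate C, candidate V.
Normalizing units and computing the index:
  candidate C: E = 199.9 GPa, ρ = 7850 kg/m³
  candidate V: E = 102.0 GPa, ρ = 4550 kg/m³
  candidate V: M = 1.03×10⁻³
  candidate C: M = 0.745×10⁻³
Candidate V has the largest M.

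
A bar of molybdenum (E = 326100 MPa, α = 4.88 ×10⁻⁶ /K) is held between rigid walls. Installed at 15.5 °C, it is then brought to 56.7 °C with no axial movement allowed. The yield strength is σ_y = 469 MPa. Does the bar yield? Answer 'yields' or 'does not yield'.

does not yield

E = 326100 MPa = 326.1 GPa.
ΔT = 41.20 K. Constrained thermal stress σ = E·α·ΔT = 326.1×10³ MPa × 4.88×10⁻⁶ × 41.20 = 65.6 MPa (compressive).
Compare to σ_y = 469 MPa: σ < σ_y, so it does not yield.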